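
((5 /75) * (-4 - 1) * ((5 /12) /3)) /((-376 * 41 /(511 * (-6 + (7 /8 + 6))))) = 17885 /13319424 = 0.00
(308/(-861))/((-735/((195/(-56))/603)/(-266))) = 2717/3634281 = 0.00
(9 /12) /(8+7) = 1 /20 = 0.05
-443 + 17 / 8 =-3527 / 8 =-440.88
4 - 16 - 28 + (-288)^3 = -23887912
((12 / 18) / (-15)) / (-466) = 1 / 10485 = 0.00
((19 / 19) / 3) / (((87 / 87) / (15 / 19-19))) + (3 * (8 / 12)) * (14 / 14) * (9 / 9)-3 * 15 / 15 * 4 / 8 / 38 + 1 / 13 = -11953 / 2964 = -4.03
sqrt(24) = 2 * sqrt(6) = 4.90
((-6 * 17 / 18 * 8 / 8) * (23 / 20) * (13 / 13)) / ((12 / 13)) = -5083 / 720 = -7.06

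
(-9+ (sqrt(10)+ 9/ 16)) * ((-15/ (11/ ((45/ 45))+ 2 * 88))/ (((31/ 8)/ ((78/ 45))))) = 1755/ 5797- 208 * sqrt(10)/ 5797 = 0.19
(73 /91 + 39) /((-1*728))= -1811 /33124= -0.05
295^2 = 87025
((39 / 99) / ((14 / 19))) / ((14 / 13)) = 3211 / 6468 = 0.50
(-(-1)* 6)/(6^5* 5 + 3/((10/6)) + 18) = 10/64833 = 0.00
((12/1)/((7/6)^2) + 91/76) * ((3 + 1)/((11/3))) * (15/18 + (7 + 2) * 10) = 20323595/20482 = 992.27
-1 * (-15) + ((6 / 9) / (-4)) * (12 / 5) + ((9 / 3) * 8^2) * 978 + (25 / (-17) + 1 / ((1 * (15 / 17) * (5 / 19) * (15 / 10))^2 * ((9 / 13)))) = 1454636402336 / 7745625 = 187801.04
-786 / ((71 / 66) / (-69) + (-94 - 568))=3579444 / 3014819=1.19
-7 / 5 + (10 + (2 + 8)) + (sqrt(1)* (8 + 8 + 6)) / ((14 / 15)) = 1476 / 35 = 42.17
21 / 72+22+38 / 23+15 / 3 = 15977 / 552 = 28.94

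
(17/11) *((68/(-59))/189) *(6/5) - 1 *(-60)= 12263788/204435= 59.99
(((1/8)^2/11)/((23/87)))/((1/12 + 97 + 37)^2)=783/2619947572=0.00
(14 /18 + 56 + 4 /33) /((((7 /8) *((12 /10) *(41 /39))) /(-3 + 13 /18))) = -732290 /6237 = -117.41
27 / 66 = 9 / 22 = 0.41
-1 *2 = -2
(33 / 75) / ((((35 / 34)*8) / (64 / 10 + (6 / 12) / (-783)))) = 9370009 / 27405000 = 0.34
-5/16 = -0.31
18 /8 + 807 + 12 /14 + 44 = 854.11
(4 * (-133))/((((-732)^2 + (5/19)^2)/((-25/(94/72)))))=172846800/9091326983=0.02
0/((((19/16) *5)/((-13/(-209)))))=0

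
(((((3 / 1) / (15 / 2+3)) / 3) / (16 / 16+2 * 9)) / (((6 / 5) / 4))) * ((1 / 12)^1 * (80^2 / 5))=6400 / 3591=1.78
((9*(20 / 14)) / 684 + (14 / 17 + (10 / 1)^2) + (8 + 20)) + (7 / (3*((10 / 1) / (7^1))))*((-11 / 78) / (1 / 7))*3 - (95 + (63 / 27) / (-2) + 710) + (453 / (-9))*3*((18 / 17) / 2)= -1339914053 / 1763580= -759.77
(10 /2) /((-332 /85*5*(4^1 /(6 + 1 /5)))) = -527 /1328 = -0.40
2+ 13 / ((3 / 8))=110 / 3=36.67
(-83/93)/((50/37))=-3071/4650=-0.66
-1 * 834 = -834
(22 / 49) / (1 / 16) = 352 / 49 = 7.18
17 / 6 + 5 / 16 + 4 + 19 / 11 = 8.87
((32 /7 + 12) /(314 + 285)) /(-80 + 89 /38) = -4408 /12373543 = -0.00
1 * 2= 2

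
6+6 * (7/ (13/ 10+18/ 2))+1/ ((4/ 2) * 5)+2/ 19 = 10.28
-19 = -19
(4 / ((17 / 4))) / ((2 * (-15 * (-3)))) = 8 / 765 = 0.01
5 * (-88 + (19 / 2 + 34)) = -445 / 2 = -222.50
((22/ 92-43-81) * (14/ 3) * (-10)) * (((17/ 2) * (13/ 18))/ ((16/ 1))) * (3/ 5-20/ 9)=-642916183/ 178848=-3594.76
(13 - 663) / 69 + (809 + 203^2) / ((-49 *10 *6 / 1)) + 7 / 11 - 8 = -11557387 / 371910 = -31.08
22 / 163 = 0.13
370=370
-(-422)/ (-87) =-422/ 87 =-4.85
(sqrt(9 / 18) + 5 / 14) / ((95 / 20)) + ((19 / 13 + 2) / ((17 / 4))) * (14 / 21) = 2 * sqrt(2) / 19 + 18170 / 29393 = 0.77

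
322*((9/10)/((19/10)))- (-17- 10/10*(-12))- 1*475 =-6032/19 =-317.47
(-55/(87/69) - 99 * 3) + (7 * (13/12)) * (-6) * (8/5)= -59946/145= -413.42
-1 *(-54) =54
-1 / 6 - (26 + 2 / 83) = -13043 / 498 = -26.19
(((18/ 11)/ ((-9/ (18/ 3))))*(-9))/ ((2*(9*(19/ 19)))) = 6/ 11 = 0.55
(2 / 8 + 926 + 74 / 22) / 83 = 40903 / 3652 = 11.20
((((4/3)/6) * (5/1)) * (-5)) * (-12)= 200/3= 66.67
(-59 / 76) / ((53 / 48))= -708 / 1007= -0.70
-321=-321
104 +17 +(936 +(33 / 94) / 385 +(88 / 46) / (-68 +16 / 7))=1839564291 / 1740410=1056.97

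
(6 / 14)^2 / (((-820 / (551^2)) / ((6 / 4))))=-8197227 / 80360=-102.01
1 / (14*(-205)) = -1 / 2870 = -0.00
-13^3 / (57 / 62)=-136214 / 57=-2389.72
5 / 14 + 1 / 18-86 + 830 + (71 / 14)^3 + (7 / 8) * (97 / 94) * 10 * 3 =901.93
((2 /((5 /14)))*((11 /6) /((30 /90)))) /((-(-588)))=11 /210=0.05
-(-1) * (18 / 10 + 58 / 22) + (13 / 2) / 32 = 16331 / 3520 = 4.64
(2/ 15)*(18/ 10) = 6/ 25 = 0.24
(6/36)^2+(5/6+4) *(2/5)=353/180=1.96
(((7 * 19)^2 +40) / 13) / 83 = 17729 / 1079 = 16.43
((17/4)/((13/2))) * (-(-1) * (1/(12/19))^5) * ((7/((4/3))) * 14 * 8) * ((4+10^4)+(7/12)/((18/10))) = 2228560934108089/58226688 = 38273874.24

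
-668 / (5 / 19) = -2538.40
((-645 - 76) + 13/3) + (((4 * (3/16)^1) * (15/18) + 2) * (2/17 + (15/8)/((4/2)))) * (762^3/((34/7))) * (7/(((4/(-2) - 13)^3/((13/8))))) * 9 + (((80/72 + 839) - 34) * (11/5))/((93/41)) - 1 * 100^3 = -66980713200331661/7740576000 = -8653194.96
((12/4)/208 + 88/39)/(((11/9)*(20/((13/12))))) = 1417/14080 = 0.10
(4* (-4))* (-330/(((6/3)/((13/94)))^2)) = 55770/2209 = 25.25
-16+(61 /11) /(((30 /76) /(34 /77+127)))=7514418 /4235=1774.36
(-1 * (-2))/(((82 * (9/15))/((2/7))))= 10/861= 0.01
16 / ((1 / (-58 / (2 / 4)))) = -1856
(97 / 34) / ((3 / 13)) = 12.36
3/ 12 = 1/ 4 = 0.25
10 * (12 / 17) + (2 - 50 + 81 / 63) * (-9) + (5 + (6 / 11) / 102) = 566133 / 1309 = 432.49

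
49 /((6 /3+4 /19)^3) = 6859 /1512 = 4.54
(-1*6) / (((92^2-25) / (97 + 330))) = -854 / 2813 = -0.30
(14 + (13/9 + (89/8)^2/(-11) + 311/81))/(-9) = -458047/513216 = -0.89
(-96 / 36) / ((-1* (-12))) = -2 / 9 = -0.22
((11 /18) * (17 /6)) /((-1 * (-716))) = 187 /77328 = 0.00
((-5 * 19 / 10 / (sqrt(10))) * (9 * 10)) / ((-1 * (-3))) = -90.12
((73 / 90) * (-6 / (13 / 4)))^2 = 85264 / 38025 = 2.24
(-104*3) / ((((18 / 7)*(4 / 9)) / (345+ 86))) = -117663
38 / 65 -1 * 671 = -43577 / 65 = -670.42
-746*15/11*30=-335700/11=-30518.18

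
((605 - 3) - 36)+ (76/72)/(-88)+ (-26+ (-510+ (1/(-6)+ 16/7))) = 356003/11088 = 32.11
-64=-64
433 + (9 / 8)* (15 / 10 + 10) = 7135 / 16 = 445.94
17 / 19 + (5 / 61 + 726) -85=744051 / 1159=641.98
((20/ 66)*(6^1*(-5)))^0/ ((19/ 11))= 11/ 19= 0.58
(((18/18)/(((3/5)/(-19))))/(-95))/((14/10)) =0.24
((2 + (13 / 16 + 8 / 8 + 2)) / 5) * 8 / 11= 93 / 110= 0.85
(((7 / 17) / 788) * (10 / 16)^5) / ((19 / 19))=21875 / 438960128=0.00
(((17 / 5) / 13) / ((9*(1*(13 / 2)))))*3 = 0.01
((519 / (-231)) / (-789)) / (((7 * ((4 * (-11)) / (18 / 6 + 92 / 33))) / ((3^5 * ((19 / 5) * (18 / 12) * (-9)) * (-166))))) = -37987323219 / 343051940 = -110.73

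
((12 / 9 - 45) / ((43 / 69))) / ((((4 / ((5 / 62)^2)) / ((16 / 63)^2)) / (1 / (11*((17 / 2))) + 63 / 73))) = -14374420400 / 2238913983537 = -0.01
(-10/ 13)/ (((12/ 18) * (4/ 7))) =-105/ 52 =-2.02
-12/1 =-12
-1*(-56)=56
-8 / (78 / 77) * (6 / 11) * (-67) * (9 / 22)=16884 / 143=118.07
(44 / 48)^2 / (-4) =-0.21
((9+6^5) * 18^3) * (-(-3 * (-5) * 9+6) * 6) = -38410193520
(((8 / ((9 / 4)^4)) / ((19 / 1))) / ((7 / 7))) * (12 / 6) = 4096 / 124659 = 0.03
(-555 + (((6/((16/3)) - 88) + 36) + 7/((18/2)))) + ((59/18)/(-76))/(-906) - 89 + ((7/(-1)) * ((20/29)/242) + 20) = -2931791099939/4349082672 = -674.12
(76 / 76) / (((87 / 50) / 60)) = 1000 / 29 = 34.48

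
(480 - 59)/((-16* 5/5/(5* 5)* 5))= -2105/16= -131.56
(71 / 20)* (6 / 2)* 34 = 3621 / 10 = 362.10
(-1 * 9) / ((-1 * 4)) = 9 / 4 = 2.25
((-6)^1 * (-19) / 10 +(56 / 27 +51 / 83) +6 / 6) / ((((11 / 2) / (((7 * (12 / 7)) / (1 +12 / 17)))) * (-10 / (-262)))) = 3012097672 / 5957325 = 505.61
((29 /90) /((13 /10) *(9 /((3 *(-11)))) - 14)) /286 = -29 /369486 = -0.00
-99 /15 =-33 /5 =-6.60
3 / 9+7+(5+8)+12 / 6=22.33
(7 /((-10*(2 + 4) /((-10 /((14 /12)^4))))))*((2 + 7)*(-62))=-120528 /343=-351.39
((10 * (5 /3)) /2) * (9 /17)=4.41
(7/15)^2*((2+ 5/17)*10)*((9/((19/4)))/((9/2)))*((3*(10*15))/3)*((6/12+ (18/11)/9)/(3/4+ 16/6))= 9172800/145673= 62.97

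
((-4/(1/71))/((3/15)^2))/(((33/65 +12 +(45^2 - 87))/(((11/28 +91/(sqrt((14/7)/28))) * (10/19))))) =-653.08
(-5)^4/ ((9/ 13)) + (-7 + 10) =8152/ 9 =905.78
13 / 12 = 1.08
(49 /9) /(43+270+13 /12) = 196 /11307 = 0.02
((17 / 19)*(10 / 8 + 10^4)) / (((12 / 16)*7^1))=1704.47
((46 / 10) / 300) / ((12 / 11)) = 253 / 18000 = 0.01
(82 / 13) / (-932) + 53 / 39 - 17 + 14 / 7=-248035 / 18174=-13.65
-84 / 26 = -3.23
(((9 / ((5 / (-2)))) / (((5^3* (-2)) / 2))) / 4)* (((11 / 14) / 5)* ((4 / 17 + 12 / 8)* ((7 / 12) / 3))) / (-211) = -649 / 358700000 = -0.00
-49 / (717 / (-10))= 490 / 717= 0.68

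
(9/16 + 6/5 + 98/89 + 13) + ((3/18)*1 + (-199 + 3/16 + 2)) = -180.78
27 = 27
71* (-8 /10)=-284 /5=-56.80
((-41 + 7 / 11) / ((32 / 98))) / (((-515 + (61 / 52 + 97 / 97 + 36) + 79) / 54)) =3818178 / 227557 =16.78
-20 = -20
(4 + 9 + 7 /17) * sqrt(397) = 228 * sqrt(397) /17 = 267.23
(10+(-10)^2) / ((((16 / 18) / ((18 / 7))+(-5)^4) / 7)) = 62370 / 50653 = 1.23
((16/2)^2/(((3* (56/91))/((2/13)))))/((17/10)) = 160/51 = 3.14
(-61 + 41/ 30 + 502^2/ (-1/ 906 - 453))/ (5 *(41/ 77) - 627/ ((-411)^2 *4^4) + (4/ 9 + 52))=-4208668354277853312/ 376544868816670615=-11.18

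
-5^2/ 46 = -25/ 46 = -0.54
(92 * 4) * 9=3312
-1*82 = -82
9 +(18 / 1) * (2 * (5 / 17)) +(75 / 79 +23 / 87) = 2430523 / 116841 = 20.80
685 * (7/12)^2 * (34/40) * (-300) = -59438.02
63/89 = 0.71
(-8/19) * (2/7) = -16/133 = -0.12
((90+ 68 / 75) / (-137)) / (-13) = 6818 / 133575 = 0.05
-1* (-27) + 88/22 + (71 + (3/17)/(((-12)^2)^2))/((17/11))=153695243/1997568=76.94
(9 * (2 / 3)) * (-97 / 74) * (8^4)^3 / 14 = -9998683865088 / 259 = -38604957008.06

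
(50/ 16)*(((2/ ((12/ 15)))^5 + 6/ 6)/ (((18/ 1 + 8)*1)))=78925/ 6656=11.86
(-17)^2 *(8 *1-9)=-289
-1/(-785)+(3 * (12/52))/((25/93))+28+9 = 2019399/51025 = 39.58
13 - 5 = 8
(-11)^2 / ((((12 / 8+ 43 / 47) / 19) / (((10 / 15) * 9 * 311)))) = 403253796 / 227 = 1776448.44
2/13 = 0.15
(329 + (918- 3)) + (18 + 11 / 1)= 1273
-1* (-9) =9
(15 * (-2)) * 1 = -30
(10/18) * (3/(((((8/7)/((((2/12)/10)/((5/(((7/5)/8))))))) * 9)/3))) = 49/172800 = 0.00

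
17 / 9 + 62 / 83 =2.64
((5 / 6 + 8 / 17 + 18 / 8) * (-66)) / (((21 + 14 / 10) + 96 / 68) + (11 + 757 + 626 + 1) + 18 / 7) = -279125 / 1691446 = -0.17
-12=-12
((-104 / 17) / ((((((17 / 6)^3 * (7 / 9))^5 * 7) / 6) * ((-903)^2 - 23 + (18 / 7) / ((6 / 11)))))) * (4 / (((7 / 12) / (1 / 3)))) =-277195308291814588416 / 32676443624242541900006403542215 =-0.00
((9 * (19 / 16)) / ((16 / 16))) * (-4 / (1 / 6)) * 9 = -4617 / 2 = -2308.50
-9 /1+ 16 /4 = -5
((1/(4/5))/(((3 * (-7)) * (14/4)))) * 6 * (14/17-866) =73540/833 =88.28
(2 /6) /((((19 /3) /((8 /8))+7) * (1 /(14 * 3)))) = 1.05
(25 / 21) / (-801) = -25 / 16821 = -0.00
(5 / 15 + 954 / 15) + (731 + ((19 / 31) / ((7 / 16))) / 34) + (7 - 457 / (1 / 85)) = -2105110814 / 55335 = -38043.03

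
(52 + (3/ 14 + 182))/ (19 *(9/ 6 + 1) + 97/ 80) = 43720/ 9093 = 4.81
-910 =-910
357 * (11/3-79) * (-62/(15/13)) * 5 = 7225521.33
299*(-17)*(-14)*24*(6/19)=10247328/19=539333.05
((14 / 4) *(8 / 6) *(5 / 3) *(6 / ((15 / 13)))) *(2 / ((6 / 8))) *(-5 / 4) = -3640 / 27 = -134.81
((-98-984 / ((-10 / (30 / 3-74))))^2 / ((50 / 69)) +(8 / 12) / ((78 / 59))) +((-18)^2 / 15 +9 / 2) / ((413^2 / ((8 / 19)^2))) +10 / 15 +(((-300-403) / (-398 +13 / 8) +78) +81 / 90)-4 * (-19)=76757887859742931956613 / 1359815938503750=56447262.96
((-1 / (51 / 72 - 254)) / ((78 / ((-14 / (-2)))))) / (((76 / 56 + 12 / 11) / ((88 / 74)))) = 189728 / 1102347623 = 0.00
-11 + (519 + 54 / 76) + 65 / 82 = 396903 / 779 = 509.50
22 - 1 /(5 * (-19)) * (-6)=2084 /95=21.94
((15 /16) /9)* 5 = 0.52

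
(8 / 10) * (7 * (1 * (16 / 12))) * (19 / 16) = 133 / 15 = 8.87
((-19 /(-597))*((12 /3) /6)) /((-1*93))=-38 /166563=-0.00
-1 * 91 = -91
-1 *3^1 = -3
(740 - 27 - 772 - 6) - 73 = -138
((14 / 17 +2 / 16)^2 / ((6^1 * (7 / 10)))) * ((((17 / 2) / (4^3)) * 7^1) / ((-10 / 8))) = -5547 / 34816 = -0.16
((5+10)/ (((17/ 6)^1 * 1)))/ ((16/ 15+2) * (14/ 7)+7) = 1350/ 3349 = 0.40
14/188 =7/94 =0.07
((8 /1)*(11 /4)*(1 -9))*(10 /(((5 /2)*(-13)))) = 704 /13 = 54.15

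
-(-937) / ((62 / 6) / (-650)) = -1827150 / 31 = -58940.32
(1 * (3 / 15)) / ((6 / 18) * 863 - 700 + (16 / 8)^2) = -3 / 6125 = -0.00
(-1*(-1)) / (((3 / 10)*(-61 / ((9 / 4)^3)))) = -0.62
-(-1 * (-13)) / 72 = -0.18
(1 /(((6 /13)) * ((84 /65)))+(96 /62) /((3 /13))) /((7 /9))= 131027 /12152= 10.78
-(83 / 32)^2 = -6889 / 1024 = -6.73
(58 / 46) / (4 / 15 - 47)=-435 / 16123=-0.03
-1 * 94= -94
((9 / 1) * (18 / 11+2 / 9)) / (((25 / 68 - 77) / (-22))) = 25024 / 5211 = 4.80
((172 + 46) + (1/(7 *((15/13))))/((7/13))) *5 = 160399/147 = 1091.15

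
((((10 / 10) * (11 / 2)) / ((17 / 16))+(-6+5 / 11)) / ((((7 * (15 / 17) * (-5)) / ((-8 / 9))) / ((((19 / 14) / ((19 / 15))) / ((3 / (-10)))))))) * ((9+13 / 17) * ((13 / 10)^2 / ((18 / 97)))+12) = 71034074 / 18555075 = 3.83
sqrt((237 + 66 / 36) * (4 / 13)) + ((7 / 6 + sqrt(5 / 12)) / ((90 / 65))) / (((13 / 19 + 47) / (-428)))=-185003 / 24462 - 26429 * sqrt(15) / 24462 + sqrt(111774) / 39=-3.17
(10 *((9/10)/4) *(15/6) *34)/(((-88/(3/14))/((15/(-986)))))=2025/285824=0.01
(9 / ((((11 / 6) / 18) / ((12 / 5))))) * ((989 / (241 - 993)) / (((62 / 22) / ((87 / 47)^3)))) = -474768151443 / 756350555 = -627.71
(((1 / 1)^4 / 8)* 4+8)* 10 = 85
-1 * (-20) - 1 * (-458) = 478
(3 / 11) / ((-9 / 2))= -0.06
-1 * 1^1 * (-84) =84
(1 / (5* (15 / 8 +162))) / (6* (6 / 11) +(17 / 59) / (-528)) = 83072 / 222727975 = 0.00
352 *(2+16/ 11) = 1216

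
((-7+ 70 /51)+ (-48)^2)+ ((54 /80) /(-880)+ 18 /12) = 4128729823 /1795200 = 2299.87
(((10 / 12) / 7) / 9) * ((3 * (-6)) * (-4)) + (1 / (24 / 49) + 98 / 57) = 5015 / 1064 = 4.71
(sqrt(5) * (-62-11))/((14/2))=-73 * sqrt(5)/7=-23.32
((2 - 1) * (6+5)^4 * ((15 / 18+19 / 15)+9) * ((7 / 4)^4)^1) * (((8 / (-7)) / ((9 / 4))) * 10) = -185808931 / 24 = -7742038.79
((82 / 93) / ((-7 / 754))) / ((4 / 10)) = -154570 / 651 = -237.43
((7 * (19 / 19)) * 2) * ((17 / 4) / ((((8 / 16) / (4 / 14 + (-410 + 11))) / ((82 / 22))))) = -1945327 / 11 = -176847.91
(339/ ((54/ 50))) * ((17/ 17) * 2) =5650/ 9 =627.78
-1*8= -8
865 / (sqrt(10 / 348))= 5102.77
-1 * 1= -1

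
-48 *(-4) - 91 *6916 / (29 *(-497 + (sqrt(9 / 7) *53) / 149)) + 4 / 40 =7455036498 *sqrt(7) / 556610084539 + 1312296697211039 / 5566100845390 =235.80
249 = 249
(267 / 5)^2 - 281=64264 / 25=2570.56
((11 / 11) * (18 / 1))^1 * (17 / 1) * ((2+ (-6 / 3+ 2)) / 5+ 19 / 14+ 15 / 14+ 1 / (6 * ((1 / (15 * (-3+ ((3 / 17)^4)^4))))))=-143209887690019795354008 / 100184806802843552755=-1429.46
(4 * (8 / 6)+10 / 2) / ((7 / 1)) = 31 / 21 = 1.48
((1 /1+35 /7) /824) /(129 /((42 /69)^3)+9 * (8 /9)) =2058 /163923985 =0.00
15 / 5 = 3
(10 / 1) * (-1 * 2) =-20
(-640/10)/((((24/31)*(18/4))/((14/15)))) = -6944/405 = -17.15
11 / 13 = 0.85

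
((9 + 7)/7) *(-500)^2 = 4000000/7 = 571428.57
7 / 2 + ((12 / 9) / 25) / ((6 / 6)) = 533 / 150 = 3.55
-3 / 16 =-0.19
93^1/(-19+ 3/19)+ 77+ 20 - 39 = 18997/358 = 53.06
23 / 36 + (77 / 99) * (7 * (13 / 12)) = 353 / 54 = 6.54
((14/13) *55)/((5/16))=2464/13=189.54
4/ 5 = 0.80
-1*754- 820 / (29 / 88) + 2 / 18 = -846205 / 261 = -3242.16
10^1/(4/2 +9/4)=40/17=2.35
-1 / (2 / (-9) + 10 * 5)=-9 / 448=-0.02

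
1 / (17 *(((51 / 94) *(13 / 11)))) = 1034 / 11271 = 0.09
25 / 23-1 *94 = -2137 / 23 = -92.91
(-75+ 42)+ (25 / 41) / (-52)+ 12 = -44797 / 2132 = -21.01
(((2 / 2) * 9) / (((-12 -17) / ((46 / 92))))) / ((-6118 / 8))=18 / 88711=0.00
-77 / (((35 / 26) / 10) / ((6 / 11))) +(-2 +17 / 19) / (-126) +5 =-34997 / 114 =-306.99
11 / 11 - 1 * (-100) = 101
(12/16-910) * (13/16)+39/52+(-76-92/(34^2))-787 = -29613857/18496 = -1601.10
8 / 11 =0.73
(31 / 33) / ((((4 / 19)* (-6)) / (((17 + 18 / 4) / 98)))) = -25327 / 155232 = -0.16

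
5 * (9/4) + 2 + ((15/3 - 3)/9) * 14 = 589/36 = 16.36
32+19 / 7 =243 / 7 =34.71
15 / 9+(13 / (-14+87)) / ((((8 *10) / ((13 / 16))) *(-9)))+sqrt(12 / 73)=2 *sqrt(219) / 73+1401431 / 840960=2.07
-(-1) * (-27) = -27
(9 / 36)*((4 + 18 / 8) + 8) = 57 / 16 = 3.56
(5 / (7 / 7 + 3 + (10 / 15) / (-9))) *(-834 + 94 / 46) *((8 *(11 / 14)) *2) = -113661900 / 8533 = -13320.27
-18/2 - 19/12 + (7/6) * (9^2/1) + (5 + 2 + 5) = 1151/12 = 95.92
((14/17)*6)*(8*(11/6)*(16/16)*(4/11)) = 448/17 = 26.35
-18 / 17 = -1.06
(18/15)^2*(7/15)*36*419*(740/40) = 23440536/125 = 187524.29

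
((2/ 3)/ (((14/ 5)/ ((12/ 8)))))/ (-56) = -5/ 784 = -0.01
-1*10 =-10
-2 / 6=-1 / 3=-0.33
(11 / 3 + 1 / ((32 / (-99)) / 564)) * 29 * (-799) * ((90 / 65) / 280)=2904878757 / 14560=199510.90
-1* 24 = -24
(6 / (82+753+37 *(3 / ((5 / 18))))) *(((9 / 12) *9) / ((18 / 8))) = 90 / 6173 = 0.01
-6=-6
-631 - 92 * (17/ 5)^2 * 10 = -56331/ 5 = -11266.20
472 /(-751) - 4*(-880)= 2643048 /751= 3519.37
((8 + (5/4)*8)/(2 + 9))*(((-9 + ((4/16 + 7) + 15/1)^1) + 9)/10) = 801/220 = 3.64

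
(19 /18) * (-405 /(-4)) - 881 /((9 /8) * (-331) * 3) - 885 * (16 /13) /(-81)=112566307 /929448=121.11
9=9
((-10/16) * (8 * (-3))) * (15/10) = 45/2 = 22.50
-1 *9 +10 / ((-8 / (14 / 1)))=-53 / 2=-26.50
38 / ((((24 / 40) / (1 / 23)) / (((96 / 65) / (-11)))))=-1216 / 3289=-0.37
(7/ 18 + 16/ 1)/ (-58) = -295/ 1044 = -0.28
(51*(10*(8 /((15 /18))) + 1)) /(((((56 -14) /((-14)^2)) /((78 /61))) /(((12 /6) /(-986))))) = -105924 /1769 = -59.88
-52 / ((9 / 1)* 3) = -52 / 27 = -1.93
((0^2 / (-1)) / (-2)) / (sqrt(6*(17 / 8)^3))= 0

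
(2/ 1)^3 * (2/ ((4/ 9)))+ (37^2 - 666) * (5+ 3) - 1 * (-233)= 5893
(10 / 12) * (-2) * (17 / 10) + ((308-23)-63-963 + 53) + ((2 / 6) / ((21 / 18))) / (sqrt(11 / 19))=-4145 / 6 + 2 * sqrt(209) / 77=-690.46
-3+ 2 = -1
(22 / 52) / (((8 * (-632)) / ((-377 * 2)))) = 0.06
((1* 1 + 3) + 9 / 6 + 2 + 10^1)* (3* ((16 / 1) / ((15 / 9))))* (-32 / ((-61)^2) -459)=-860817384 / 3721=-231340.33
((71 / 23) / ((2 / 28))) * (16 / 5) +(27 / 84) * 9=454627 / 3220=141.19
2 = 2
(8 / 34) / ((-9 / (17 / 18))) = -2 / 81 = -0.02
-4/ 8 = -1/ 2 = -0.50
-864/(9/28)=-2688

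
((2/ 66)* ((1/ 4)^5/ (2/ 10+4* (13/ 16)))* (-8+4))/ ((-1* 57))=5/ 8306496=0.00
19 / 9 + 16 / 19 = 2.95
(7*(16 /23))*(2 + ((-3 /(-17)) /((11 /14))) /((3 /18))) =70112 /4301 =16.30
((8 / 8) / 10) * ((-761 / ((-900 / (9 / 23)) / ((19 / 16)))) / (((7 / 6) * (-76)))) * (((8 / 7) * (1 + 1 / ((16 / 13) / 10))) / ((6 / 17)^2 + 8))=-48164451 / 84678272000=-0.00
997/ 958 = 1.04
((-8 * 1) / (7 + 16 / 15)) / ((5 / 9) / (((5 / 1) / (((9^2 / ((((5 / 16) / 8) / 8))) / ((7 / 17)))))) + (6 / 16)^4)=-5734400 / 25883164329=-0.00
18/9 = 2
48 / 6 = 8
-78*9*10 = -7020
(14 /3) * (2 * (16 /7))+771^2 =1783387 /3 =594462.33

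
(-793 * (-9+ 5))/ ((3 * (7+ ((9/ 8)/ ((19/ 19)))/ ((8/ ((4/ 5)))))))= 253760/ 1707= 148.66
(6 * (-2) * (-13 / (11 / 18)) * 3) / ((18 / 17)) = 7956 / 11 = 723.27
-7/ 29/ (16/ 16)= -7/ 29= -0.24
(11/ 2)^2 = 121/ 4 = 30.25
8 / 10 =4 / 5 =0.80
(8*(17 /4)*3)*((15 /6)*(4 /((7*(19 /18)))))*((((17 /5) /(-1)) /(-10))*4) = 124848 /665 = 187.74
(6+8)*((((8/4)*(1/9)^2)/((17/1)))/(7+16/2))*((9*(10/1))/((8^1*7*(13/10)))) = 10/5967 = 0.00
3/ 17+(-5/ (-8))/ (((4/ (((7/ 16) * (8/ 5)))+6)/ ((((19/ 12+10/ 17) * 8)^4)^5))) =194366985648021791341578839537557899051476075175243626517179/ 581015045500874786600671142393266041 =334530038685081088741298.60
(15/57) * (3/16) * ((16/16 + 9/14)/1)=345/4256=0.08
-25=-25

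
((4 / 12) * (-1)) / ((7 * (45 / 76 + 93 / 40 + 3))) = -760 / 94437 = -0.01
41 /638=0.06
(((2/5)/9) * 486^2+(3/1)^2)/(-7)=-52533/35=-1500.94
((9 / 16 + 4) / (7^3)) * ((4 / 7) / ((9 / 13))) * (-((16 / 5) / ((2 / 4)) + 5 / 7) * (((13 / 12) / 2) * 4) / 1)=-1023971 / 6050520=-0.17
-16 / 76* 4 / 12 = -4 / 57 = -0.07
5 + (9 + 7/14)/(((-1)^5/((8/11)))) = -21/11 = -1.91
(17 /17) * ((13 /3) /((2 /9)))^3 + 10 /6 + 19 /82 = 7298105 /984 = 7416.77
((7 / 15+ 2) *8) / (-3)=-296 / 45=-6.58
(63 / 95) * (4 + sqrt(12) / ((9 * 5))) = 14 * sqrt(3) / 475 + 252 / 95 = 2.70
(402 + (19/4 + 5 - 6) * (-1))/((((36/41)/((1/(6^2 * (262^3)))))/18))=7257/575511296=0.00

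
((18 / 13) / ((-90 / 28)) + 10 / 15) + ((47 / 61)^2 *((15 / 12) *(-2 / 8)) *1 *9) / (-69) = 69450413 / 267018960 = 0.26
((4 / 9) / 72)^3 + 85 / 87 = 120459989 / 123294312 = 0.98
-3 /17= -0.18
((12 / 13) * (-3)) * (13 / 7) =-36 / 7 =-5.14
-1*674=-674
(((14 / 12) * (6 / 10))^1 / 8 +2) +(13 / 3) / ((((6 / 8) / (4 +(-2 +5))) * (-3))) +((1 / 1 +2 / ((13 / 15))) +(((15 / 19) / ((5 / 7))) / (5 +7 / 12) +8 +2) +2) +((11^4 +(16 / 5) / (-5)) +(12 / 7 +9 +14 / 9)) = 18337113792419 / 1251104400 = 14656.74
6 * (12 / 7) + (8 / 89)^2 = 570760 / 55447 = 10.29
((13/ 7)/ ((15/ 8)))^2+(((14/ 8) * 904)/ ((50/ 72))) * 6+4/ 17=2562042836/ 187425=13669.70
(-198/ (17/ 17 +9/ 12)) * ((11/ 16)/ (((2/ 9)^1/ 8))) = -19602/ 7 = -2800.29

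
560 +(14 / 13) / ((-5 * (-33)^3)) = 1308106814 / 2335905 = 560.00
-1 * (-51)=51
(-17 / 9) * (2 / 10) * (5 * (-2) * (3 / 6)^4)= 0.24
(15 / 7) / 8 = 15 / 56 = 0.27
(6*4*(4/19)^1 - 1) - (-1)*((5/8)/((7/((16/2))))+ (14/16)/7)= 5205/1064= 4.89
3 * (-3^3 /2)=-81 /2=-40.50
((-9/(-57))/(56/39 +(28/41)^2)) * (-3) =-590031/2369528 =-0.25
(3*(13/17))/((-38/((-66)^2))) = -84942/323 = -262.98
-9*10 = -90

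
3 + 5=8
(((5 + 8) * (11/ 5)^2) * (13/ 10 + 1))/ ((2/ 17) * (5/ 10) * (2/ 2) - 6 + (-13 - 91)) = -615043/ 467250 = -1.32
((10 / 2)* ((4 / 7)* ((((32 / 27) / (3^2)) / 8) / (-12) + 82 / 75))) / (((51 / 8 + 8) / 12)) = 363904 / 139725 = 2.60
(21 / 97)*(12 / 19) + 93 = 171651 / 1843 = 93.14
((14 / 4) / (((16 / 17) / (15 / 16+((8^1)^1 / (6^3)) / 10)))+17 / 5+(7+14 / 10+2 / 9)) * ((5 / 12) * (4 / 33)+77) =2046026021 / 1710720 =1196.00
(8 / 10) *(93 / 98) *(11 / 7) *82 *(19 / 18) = 531278 / 5145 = 103.26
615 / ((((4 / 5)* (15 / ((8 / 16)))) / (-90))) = -9225 / 4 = -2306.25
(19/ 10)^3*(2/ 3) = 6859/ 1500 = 4.57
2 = 2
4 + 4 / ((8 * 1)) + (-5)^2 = 59 / 2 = 29.50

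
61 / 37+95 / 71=7846 / 2627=2.99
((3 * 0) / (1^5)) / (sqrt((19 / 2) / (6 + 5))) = 0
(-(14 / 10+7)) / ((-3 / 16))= 224 / 5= 44.80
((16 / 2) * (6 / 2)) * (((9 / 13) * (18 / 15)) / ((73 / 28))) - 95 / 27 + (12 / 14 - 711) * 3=-1906875988 / 896805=-2126.30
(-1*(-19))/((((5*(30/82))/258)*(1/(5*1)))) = 66994/5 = 13398.80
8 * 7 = 56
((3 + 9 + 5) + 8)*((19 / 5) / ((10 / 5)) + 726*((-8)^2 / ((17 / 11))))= 25556815 / 34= 751671.03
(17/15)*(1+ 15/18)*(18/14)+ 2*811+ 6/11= 1251417/770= 1625.22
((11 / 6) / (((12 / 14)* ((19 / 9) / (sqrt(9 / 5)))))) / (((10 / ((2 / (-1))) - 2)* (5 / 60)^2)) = -1188* sqrt(5) / 95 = -27.96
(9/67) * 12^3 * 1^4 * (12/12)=15552/67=232.12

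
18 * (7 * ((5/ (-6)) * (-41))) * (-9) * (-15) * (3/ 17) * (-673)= -1173392325/ 17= -69023077.94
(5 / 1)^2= 25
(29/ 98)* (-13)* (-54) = 10179/ 49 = 207.73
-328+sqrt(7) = -325.35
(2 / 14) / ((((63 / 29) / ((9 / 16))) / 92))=667 / 196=3.40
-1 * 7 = -7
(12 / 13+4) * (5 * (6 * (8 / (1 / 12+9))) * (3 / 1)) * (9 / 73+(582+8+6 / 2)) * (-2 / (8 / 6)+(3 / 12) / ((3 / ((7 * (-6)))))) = -119710310400 / 103441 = -1157281.06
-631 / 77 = -8.19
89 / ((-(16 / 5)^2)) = -2225 / 256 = -8.69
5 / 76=0.07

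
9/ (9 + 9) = 0.50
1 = 1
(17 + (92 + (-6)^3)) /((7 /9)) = -963 /7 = -137.57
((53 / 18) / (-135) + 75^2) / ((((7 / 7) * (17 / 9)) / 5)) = 804041 / 54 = 14889.65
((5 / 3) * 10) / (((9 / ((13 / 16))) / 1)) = 325 / 216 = 1.50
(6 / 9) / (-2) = -1 / 3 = -0.33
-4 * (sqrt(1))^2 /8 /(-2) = 1 /4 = 0.25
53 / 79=0.67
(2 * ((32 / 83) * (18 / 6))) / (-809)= -192 / 67147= -0.00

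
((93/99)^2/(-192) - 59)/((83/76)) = -234405907/4338576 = -54.03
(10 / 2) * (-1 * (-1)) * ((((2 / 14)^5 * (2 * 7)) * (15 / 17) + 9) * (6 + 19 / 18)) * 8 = 311050940 / 122451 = 2540.21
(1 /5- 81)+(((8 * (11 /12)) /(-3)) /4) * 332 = -12766 /45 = -283.69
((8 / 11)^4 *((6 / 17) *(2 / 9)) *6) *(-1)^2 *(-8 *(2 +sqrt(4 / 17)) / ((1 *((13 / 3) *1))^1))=-1572864 / 3235661 - 1572864 *sqrt(17) / 55006237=-0.60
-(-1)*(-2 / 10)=-0.20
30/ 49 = 0.61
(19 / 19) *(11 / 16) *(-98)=-539 / 8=-67.38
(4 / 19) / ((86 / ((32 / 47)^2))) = 2048 / 1804753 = 0.00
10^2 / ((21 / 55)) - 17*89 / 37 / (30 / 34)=279151 / 1295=215.56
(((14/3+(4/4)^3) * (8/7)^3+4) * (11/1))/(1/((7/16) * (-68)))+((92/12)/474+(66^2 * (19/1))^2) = 477285633374225/69678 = 6849875618.91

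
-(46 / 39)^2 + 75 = 111959 / 1521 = 73.61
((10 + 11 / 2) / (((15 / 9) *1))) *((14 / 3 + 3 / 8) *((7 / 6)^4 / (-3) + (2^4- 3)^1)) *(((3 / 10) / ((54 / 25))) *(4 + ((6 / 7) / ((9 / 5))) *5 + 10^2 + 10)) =110337064123 / 11757312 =9384.55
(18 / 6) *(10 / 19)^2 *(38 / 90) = 0.35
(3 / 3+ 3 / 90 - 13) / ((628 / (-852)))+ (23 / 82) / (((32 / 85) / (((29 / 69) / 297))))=29798372113 / 1835317440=16.24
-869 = -869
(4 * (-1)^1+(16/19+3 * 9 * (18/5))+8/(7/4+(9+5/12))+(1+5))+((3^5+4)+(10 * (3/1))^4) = 810347.76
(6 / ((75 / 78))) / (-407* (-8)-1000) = 13 / 4700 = 0.00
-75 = -75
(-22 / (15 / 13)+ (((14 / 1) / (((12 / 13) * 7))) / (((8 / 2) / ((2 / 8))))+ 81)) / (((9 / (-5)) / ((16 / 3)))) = -9931 / 54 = -183.91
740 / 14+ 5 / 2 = 775 / 14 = 55.36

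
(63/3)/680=21/680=0.03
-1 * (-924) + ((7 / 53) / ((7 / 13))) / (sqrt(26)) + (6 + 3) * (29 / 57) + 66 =sqrt(26) / 106 + 18897 / 19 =994.63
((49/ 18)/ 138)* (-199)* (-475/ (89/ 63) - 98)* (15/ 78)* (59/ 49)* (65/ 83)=11343860675/ 36698616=309.11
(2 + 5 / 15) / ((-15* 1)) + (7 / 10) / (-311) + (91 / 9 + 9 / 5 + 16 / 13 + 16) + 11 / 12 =29.90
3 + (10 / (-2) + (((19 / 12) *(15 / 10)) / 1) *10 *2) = 45.50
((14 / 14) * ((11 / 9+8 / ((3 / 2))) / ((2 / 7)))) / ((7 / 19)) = 1121 / 18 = 62.28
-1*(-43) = 43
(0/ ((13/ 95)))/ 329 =0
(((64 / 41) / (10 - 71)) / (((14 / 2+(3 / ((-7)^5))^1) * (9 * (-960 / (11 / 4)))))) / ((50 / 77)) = 14235529 / 7944281442000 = 0.00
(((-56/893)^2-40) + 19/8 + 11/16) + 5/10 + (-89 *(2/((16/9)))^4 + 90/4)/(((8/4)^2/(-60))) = 1764.48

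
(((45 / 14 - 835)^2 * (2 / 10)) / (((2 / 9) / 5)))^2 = 1489508515320350625 / 153664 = 9693282195701.99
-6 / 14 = -3 / 7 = -0.43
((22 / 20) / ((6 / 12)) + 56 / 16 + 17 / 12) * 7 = 2989 / 60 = 49.82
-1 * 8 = -8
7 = 7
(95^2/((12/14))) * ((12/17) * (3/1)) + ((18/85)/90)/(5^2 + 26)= 483288751/21675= 22297.06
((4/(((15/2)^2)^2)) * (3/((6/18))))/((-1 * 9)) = -64/50625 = -0.00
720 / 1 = 720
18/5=3.60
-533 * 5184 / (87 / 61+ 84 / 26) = -730372032 / 1231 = -593316.03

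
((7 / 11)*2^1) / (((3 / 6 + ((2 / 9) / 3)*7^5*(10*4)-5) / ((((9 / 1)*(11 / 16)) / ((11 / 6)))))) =5103 / 59155294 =0.00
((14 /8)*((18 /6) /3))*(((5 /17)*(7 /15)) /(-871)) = -49 /177684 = -0.00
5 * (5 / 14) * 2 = 25 / 7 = 3.57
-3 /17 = -0.18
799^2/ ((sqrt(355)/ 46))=29366446 * sqrt(355)/ 355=1558609.12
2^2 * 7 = 28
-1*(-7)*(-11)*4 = -308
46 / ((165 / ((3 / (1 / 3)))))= 138 / 55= 2.51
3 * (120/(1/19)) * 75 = 513000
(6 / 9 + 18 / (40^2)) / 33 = 1627 / 79200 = 0.02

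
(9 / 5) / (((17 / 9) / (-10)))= -162 / 17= -9.53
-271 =-271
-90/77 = -1.17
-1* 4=-4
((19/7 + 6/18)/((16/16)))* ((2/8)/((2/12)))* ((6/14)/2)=48/49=0.98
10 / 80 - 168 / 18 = -221 / 24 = -9.21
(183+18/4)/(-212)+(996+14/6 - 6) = 1261123/1272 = 991.45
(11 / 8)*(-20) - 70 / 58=-1665 / 58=-28.71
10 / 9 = 1.11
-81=-81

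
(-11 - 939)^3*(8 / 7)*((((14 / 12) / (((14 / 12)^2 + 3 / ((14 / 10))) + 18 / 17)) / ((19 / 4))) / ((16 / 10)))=-644385000000 / 19547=-32965928.28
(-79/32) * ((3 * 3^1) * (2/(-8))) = 711/128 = 5.55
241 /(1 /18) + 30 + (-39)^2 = 5889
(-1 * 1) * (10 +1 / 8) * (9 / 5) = -729 / 40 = -18.22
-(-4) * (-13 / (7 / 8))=-416 / 7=-59.43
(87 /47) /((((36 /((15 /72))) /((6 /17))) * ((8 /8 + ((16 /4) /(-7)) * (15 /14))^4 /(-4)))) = -835896145 /1249517748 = -0.67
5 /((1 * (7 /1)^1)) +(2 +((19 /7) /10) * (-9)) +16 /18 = 731 /630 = 1.16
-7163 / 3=-2387.67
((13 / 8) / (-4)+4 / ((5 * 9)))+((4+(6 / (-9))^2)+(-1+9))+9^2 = 44701 / 480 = 93.13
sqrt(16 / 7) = 4 * sqrt(7) / 7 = 1.51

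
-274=-274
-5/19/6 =-5/114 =-0.04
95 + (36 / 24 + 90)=373 / 2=186.50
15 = 15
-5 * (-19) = 95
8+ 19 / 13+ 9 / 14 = 1839 / 182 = 10.10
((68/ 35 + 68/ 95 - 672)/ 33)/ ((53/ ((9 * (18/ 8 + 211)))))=-284760402/ 387695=-734.50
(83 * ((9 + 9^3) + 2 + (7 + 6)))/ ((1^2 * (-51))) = -20833/ 17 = -1225.47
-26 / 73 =-0.36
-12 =-12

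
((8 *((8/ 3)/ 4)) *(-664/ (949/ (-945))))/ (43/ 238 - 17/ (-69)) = 8257.61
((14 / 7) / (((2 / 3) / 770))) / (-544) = -1155 / 272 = -4.25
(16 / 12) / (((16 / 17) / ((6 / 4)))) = 17 / 8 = 2.12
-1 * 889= -889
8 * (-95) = -760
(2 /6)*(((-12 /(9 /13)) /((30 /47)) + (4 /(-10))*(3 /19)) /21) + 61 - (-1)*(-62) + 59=3100898 /53865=57.57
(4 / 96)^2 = 1 / 576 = 0.00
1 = 1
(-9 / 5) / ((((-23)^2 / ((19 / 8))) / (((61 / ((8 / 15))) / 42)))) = -10431 / 473984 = -0.02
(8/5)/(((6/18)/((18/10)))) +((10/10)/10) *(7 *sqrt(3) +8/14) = 7 *sqrt(3)/10 +1522/175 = 9.91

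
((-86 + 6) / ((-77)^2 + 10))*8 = -640 / 5939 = -0.11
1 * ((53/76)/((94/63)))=3339/7144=0.47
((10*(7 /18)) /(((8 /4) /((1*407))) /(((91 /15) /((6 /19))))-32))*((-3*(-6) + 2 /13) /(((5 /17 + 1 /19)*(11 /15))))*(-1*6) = 2344487425 /45036632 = 52.06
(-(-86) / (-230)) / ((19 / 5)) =-43 / 437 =-0.10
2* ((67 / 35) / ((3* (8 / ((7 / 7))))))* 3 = 67 / 140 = 0.48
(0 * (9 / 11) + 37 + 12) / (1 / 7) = 343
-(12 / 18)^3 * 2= -16 / 27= -0.59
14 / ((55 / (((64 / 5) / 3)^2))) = 4.63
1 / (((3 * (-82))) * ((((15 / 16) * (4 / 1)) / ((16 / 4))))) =-8 / 1845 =-0.00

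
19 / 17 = 1.12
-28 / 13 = -2.15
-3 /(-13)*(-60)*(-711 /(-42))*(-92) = 1962360 /91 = 21564.40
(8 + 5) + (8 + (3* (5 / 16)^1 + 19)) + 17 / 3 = 2237 / 48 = 46.60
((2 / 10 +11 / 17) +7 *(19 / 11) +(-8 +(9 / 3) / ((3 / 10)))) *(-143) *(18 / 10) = -1634139 / 425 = -3845.03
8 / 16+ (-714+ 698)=-31 / 2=-15.50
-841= -841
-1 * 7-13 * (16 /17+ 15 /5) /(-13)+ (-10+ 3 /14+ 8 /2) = -2105 /238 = -8.84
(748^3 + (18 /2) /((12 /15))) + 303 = 1674037225 /4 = 418509306.25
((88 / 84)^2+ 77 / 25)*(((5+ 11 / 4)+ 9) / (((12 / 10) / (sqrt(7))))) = 3085819*sqrt(7) / 52920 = 154.28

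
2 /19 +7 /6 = 145 /114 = 1.27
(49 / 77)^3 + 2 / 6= 2360 / 3993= 0.59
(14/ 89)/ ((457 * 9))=14/ 366057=0.00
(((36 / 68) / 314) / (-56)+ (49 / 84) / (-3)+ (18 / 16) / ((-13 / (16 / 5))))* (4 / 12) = -82434661 / 524618640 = -0.16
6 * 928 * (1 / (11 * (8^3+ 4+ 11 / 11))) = 5568 / 5687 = 0.98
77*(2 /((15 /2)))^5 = 78848 /759375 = 0.10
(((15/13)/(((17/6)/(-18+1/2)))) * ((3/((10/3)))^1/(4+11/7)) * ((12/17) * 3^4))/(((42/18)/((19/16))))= -13089195/390728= -33.50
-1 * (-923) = 923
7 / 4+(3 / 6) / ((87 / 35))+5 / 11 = 9209 / 3828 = 2.41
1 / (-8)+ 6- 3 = 23 / 8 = 2.88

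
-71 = -71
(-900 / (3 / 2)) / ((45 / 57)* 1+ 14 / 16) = -91200 / 253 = -360.47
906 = 906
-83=-83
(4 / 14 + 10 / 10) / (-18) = -1 / 14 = -0.07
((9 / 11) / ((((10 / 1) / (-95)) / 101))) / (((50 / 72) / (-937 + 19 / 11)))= 3198312864 / 3025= 1057293.51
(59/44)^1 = 1.34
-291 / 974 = -0.30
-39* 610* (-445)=10586550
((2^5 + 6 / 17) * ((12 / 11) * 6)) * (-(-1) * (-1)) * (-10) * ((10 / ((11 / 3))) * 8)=8640000 / 187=46203.21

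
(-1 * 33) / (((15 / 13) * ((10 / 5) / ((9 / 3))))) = -429 / 10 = -42.90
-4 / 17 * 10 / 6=-20 / 51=-0.39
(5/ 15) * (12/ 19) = 4/ 19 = 0.21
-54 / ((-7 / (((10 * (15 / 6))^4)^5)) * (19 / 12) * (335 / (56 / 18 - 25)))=-2895359185264777045581172000.00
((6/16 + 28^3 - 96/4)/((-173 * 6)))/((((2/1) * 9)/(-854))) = 74907329/74736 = 1002.29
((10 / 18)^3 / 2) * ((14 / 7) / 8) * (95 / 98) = 0.02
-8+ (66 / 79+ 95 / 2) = 6373 / 158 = 40.34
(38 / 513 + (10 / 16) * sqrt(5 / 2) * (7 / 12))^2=35 * sqrt(10) / 1296 + 504317 / 1492992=0.42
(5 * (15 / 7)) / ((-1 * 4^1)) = -75 / 28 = -2.68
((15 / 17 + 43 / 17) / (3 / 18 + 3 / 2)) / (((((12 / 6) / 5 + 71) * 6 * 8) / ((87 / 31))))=841 / 501704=0.00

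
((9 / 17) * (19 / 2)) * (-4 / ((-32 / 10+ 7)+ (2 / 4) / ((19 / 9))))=-64980 / 13039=-4.98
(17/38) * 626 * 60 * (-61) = -19474860/19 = -1024992.63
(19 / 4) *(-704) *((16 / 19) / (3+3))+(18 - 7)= -1375 / 3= -458.33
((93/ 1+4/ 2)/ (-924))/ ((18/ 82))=-3895/ 8316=-0.47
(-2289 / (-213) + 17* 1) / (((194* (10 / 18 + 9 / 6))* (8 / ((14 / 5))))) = 12411 / 509638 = 0.02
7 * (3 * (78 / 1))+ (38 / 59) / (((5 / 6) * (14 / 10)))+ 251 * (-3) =365733 / 413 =885.55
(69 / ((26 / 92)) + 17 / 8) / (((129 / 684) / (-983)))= -1435122003 / 1118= -1283651.17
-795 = -795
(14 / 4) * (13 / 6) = 91 / 12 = 7.58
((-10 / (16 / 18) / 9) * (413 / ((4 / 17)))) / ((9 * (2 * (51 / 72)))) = -2065 / 12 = -172.08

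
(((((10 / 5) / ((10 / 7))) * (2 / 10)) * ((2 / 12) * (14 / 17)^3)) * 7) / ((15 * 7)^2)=1372 / 82906875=0.00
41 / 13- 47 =-43.85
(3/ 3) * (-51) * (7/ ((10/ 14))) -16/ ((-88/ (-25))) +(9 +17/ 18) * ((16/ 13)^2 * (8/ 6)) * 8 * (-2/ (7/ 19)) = -2418365959/ 1756755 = -1376.61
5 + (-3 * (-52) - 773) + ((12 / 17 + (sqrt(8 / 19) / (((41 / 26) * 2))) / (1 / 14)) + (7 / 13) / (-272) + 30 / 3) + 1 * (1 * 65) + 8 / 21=-39794915 / 74256 + 364 * sqrt(38) / 779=-533.03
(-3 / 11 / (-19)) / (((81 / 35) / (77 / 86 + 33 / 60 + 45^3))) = 548581201 / 970596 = 565.20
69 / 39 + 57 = 58.77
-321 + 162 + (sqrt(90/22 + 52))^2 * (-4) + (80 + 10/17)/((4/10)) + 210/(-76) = -1312167/7106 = -184.66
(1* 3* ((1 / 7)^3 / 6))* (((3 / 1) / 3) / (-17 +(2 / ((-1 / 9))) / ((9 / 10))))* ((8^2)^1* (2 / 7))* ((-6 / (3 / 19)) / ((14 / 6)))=7296 / 621859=0.01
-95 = -95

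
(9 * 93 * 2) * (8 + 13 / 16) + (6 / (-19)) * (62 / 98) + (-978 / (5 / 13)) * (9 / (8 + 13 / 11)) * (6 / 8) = 48454511199 / 3761240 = 12882.59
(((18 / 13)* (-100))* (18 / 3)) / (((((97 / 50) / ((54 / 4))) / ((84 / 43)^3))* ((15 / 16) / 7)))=-32262064128000 / 100258327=-321789.37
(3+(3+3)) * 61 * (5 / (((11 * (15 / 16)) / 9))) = 26352 / 11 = 2395.64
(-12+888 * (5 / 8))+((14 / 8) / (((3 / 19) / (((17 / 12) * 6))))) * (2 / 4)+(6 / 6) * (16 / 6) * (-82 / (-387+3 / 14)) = 590.67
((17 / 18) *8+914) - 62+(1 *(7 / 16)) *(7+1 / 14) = 248443 / 288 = 862.65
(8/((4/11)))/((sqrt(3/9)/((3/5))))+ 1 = 1+ 66 * sqrt(3)/5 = 23.86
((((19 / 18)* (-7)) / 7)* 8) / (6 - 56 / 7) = 38 / 9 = 4.22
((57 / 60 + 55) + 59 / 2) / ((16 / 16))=1709 / 20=85.45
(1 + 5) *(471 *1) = 2826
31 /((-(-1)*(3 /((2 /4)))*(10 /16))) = 124 /15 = 8.27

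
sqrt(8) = 2* sqrt(2) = 2.83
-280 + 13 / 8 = -2227 / 8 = -278.38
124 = 124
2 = 2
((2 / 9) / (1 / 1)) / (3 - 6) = -2 / 27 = -0.07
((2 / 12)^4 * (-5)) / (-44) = 5 / 57024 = 0.00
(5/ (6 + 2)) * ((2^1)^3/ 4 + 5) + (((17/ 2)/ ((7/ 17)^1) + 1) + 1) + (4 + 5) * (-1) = 1009/ 56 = 18.02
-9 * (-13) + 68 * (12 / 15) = 857 / 5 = 171.40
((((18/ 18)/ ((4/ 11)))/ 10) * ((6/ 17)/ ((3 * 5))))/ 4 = 11/ 6800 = 0.00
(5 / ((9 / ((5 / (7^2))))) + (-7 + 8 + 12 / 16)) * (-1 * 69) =-73301 / 588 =-124.66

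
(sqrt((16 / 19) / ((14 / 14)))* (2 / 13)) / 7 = 8* sqrt(19) / 1729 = 0.02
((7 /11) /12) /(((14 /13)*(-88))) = -13 /23232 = -0.00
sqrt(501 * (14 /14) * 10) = sqrt(5010) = 70.78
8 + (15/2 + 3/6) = 16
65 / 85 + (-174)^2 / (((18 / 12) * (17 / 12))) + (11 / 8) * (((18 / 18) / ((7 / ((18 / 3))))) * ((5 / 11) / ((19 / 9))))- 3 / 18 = 386587079 / 27132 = 14248.38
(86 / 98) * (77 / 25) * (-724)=-342452 / 175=-1956.87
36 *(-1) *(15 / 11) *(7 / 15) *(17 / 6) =-714 / 11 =-64.91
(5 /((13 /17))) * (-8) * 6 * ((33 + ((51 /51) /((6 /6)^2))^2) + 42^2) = -7335840 /13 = -564295.38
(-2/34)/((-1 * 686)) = 1/11662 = 0.00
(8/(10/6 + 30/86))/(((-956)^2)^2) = 129/27146567893120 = 0.00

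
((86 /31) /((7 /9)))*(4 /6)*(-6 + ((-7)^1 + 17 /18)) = -86 /3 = -28.67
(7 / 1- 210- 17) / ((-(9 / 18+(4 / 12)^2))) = 360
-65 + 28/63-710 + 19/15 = -34798/45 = -773.29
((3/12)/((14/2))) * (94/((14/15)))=3.60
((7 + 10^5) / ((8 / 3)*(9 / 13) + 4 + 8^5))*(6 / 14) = 1300091 / 994140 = 1.31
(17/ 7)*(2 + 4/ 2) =68/ 7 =9.71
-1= -1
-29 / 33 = -0.88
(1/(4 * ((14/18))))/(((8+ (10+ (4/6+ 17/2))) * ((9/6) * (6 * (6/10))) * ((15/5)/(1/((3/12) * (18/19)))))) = 95/30807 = 0.00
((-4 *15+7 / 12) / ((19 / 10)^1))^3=-45308387125 / 1481544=-30581.87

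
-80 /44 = -20 /11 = -1.82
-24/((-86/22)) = 264/43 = 6.14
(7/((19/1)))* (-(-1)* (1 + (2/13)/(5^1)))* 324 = 151956/1235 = 123.04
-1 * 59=-59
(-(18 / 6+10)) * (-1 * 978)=12714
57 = 57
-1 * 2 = -2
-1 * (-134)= 134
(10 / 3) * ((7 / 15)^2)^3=0.03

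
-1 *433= -433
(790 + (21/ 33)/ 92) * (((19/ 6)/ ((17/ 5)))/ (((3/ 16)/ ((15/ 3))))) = 759512650/ 38709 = 19621.09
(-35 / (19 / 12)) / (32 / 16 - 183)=420 / 3439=0.12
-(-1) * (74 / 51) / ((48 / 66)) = 407 / 204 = 2.00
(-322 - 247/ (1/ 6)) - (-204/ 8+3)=-3563/ 2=-1781.50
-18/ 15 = -6/ 5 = -1.20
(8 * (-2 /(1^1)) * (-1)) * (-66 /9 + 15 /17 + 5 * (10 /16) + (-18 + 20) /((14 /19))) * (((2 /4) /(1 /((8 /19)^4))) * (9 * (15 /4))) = -80501760 /15508199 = -5.19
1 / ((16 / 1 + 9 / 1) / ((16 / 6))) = 8 / 75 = 0.11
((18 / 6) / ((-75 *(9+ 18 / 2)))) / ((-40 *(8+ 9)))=1 / 306000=0.00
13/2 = 6.50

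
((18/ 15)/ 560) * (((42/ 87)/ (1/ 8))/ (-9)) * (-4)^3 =128/ 2175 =0.06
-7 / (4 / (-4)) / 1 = 7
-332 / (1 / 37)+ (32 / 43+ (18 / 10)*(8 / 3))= -2639868 / 215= -12278.46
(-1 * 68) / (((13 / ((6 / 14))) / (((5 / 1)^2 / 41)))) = -5100 / 3731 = -1.37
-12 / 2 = -6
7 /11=0.64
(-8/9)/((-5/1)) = 8/45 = 0.18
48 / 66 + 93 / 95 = 1.71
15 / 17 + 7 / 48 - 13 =-9769 / 816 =-11.97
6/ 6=1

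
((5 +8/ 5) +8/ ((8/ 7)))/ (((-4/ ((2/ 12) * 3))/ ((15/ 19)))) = -51/ 38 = -1.34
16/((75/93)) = 496/25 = 19.84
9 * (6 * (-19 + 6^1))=-702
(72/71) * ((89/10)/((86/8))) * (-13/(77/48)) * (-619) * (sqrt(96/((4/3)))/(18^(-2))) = 11578477.66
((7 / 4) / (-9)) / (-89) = 7 / 3204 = 0.00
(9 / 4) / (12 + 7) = 9 / 76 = 0.12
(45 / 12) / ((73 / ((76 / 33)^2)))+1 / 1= 33719 / 26499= 1.27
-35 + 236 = 201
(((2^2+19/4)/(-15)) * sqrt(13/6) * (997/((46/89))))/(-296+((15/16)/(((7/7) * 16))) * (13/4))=39752384 * sqrt(78)/62702163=5.60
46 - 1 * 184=-138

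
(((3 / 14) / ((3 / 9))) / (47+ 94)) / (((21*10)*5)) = 1 / 230300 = 0.00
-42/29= -1.45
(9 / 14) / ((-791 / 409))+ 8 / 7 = 8975 / 11074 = 0.81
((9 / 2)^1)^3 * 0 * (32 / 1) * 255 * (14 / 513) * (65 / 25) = 0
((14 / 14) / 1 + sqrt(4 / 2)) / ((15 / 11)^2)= 121 / 225 + 121 * sqrt(2) / 225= 1.30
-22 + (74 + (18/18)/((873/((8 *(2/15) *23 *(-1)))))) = 51.97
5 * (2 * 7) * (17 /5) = 238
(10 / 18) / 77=5 / 693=0.01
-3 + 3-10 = -10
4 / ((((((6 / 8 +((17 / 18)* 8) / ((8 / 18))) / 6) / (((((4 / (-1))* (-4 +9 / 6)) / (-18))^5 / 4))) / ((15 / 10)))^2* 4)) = 9765625 / 216998520561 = 0.00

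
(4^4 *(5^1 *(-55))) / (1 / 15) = -1056000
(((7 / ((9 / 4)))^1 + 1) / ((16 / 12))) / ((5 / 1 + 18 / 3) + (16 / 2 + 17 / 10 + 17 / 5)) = 185 / 1446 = 0.13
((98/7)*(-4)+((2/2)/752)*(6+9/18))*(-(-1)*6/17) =-252633/12784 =-19.76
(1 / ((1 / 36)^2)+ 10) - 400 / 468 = 152702 / 117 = 1305.15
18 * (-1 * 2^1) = -36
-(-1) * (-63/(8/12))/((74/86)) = -8127/74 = -109.82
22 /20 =11 /10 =1.10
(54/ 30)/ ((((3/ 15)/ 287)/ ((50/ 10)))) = 12915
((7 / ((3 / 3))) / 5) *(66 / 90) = 77 / 75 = 1.03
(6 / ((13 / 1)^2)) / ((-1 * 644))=-3 / 54418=-0.00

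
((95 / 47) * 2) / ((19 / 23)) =230 / 47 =4.89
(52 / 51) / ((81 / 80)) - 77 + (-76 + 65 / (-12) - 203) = -5955409 / 16524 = -360.41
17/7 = 2.43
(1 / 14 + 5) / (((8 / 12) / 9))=1917 / 28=68.46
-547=-547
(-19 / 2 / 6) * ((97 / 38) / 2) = -97 / 48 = -2.02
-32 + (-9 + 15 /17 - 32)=-1226 /17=-72.12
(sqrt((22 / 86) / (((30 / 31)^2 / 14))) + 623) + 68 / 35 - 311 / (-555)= 31 *sqrt(6622) / 1290 + 486016 / 777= 627.46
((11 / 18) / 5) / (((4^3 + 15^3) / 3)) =11 / 103170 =0.00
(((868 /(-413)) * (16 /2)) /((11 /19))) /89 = -18848 /57761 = -0.33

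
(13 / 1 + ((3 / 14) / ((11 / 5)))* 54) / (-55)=-1406 / 4235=-0.33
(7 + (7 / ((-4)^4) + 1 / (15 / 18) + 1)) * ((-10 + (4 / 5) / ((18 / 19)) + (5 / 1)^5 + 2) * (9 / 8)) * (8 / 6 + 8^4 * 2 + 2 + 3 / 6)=1086517515937 / 4096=265263065.41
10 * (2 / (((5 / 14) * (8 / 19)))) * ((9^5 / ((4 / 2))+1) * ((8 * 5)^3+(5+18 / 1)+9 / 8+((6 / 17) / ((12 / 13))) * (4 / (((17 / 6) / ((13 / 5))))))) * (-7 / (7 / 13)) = -3268476945414.17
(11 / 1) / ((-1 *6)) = -11 / 6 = -1.83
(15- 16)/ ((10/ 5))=-1/ 2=-0.50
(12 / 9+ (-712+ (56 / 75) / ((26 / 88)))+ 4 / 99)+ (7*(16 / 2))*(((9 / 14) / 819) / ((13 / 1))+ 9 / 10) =-1925683688 / 2927925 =-657.70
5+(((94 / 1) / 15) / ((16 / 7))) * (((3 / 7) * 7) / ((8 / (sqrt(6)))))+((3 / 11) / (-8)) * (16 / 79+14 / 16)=329 * sqrt(6) / 320+276037 / 55616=7.48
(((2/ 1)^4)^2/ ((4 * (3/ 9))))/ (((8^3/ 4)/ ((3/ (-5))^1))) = -9/ 10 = -0.90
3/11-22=-239/11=-21.73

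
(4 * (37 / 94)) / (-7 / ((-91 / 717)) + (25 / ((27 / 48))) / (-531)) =4597398 / 160803121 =0.03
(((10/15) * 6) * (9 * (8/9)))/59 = 32/59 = 0.54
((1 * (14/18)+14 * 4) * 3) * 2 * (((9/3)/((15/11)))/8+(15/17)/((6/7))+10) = 3928057/1020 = 3851.04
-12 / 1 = -12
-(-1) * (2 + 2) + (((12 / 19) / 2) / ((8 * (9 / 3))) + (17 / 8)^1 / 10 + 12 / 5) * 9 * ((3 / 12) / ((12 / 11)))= 228983 / 24320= 9.42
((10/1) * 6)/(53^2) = 60/2809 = 0.02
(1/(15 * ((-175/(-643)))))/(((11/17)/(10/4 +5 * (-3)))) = -10931/2310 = -4.73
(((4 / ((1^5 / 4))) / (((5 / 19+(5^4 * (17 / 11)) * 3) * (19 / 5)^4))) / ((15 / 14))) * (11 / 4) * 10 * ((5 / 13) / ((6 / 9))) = 0.00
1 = 1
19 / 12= 1.58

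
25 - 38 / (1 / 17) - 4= -625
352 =352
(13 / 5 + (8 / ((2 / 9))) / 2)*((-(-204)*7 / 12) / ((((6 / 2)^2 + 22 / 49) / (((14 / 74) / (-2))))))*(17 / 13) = -71470567 / 2227030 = -32.09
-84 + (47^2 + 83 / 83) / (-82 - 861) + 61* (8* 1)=378762 / 943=401.66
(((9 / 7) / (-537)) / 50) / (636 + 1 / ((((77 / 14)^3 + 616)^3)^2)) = -0.00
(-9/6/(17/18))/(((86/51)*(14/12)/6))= -1458/301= -4.84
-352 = -352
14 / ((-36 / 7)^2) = 343 / 648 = 0.53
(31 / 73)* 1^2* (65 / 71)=2015 / 5183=0.39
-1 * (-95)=95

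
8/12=2/3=0.67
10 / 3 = 3.33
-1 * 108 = -108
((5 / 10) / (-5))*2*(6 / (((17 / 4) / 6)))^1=-144 / 85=-1.69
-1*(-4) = 4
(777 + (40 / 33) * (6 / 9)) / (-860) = -77003 / 85140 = -0.90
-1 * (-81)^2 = -6561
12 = 12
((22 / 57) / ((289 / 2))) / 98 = 22 / 807177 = 0.00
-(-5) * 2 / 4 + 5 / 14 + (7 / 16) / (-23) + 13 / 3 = 55421 / 7728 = 7.17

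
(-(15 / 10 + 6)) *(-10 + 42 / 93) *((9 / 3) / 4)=1665 / 31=53.71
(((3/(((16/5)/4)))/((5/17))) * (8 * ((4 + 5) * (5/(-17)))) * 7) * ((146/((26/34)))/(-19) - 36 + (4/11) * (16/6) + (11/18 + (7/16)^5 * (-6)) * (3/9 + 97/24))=461199759712755/5697961984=80941.18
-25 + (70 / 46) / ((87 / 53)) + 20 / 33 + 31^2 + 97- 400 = 634.53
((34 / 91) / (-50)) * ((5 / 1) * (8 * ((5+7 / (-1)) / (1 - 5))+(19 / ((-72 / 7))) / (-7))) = -5219 / 32760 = -0.16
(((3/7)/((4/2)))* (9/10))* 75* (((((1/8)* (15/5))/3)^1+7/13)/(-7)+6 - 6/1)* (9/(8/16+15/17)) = -8.93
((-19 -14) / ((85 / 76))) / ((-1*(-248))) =-627 / 5270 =-0.12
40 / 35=8 / 7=1.14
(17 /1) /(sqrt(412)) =17 * sqrt(103) /206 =0.84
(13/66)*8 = 52/33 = 1.58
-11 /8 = -1.38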